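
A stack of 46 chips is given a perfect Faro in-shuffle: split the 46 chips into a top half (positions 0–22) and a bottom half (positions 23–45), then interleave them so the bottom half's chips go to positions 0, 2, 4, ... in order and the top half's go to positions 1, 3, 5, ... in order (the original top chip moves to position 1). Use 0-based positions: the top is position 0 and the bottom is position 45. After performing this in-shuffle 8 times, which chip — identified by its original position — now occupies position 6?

Work backwards from position 6, undoing one in-shuffle at a time:
6 ← 26 ← 36 ← 41 ← 20 ← 33 ← 16 ← 31 ← 15
So the chip now at position 6 started at position 15.

15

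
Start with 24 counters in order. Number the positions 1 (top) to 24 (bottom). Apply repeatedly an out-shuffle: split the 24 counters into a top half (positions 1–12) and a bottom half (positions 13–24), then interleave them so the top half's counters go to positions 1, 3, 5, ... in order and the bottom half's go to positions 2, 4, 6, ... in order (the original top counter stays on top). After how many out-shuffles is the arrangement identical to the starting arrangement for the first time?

The out-shuffle permutes the 24 positions with cycle lengths [1, 1, 11, 11].
Every counter is home exactly when every cycle has completed a whole number of laps, i.e. after lcm(1, 11) = 11 out-shuffles.

11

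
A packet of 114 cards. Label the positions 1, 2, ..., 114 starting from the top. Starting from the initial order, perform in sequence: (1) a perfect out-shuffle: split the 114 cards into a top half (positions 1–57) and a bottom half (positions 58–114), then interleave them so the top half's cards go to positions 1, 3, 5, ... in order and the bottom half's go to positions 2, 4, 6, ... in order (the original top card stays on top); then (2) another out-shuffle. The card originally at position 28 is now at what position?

109

Track the card from position 28 forward through each operation:
  after op 1 (out-shuffle): 28 → 55
  after op 2 (out-shuffle): 55 → 109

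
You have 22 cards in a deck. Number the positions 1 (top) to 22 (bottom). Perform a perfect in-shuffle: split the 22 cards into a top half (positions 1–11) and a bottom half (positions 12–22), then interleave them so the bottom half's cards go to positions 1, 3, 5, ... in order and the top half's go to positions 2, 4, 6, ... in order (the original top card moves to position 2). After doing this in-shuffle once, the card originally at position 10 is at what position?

Track the card's position through each in-shuffle:
10 → 20

20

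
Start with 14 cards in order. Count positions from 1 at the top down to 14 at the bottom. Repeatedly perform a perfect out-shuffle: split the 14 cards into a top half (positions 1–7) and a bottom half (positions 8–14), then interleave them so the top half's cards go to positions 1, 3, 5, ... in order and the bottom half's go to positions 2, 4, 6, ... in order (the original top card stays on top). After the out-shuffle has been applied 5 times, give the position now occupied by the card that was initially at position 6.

5

Track the card's position through each out-shuffle:
6 → 11 → 8 → 2 → 3 → 5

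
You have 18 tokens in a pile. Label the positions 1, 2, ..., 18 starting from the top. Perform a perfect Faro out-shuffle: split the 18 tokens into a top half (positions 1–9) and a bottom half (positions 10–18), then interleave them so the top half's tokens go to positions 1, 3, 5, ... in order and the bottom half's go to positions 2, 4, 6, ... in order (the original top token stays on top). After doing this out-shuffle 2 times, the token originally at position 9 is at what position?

16

Track the token's position through each out-shuffle:
9 → 17 → 16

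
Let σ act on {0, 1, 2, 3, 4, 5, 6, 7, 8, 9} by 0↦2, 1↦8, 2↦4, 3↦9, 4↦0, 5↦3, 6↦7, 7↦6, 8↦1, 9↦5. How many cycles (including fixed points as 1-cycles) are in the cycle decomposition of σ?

4

Cycle decomposition: (0 2 4) (1 8) (3 9 5) (6 7).
4 cycles.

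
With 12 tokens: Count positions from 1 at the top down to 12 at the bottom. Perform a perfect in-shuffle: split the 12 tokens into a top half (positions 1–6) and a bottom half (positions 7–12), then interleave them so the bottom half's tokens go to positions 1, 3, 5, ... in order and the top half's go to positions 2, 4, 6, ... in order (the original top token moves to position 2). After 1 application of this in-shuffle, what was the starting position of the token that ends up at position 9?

Work backwards from position 9, undoing one in-shuffle at a time:
9 ← 11
So the token now at position 9 started at position 11.

11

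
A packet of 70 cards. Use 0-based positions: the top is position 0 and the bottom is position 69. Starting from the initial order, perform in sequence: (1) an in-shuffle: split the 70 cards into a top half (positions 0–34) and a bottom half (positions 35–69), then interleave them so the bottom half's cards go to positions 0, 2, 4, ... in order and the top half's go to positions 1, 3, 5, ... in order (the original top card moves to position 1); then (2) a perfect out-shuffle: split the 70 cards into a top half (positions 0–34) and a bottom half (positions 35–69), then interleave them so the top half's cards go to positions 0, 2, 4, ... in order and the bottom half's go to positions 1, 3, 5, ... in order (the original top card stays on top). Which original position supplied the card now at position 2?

Undo the operations in reverse order, starting from position 2:
  undo op 2 (out-shuffle, from top half): 2 ← 1
  undo op 1 (in-shuffle, from top half): 1 ← 0
So the card at position 2 came from original position 0.

0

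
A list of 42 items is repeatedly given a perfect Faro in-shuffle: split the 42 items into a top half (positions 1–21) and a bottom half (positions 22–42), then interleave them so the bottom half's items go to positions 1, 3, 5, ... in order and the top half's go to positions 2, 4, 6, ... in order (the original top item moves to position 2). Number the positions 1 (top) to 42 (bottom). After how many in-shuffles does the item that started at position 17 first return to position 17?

Follow position 17 under repeated in-shuffles:
17 → 34 → 25 → 7 → 14 → 28 → 13 → 26 → 9 → 18 → 36 → 29 → 15 → 30 → 17
It first returns after 14 in-shuffles.

14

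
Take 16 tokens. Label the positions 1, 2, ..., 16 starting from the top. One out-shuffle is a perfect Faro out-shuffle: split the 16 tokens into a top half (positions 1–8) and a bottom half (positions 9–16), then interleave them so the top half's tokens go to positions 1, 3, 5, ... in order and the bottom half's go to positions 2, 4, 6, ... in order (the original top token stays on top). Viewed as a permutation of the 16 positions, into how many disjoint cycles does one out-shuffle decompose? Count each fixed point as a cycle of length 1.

Trace each unvisited position around until it returns:
(1) (2 3 5 9) (4 7 13 10) (6 11) (8 15 14 12) (16)
6 cycles in total.

6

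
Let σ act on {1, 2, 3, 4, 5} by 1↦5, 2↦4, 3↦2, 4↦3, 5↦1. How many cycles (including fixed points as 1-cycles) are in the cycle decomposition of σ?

Cycle decomposition: (1 5) (2 4 3).
2 cycles.

2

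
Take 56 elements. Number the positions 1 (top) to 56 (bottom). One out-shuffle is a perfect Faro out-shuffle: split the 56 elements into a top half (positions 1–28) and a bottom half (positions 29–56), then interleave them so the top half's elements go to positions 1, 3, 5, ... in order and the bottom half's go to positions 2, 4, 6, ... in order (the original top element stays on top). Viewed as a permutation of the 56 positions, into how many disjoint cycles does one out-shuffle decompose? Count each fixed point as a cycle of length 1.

Trace each unvisited position around until it returns:
(1) (2 3 5 9 17 33 ... len 20) (4 7 13 25 49 42 ... len 20) (6 11 21 41 26 51 46 36 16 31) (12 23 45 34) (56)
6 cycles in total.

6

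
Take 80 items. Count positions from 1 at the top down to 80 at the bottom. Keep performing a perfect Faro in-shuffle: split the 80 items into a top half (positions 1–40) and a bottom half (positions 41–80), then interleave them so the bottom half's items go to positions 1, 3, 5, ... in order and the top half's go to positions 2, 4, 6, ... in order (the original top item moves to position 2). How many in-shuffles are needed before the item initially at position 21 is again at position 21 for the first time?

Follow position 21 under repeated in-shuffles:
21 → 42 → 3 → 6 → 12 → 24 → 48 → 15 → 30 → 60 → 39 → 78 → 75 → 69 → 57 → 33 → 66 → 51 → 21
It first returns after 18 in-shuffles.

18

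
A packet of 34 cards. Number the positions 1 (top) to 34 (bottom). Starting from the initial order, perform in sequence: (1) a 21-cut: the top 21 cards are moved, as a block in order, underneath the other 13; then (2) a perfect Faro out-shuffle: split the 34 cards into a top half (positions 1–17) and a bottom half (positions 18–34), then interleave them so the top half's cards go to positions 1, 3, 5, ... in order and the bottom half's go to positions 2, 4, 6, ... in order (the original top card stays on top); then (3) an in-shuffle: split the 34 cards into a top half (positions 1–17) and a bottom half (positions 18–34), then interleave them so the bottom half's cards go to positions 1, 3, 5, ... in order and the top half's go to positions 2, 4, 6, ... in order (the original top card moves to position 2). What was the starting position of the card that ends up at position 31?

Undo the operations in reverse order, starting from position 31:
  undo op 3 (in-shuffle, from bottom half): 31 ← 33
  undo op 2 (out-shuffle, from top half): 33 ← 17
  undo op 1 (cut 21): 17 ← 4
So the card at position 31 came from original position 4.

4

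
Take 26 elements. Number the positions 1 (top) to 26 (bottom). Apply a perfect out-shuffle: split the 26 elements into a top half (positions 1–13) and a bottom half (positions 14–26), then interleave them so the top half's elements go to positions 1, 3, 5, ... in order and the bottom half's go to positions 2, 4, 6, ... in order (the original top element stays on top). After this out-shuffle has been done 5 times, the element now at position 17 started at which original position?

Work backwards from position 17, undoing one out-shuffle at a time:
17 ← 9 ← 5 ← 3 ← 2 ← 14
So the element now at position 17 started at position 14.

14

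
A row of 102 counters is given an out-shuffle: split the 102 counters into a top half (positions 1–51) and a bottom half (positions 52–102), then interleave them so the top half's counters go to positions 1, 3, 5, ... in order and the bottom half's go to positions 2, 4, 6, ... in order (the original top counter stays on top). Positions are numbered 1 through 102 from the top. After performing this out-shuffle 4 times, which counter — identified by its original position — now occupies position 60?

11

Work backwards from position 60, undoing one out-shuffle at a time:
60 ← 81 ← 41 ← 21 ← 11
So the counter now at position 60 started at position 11.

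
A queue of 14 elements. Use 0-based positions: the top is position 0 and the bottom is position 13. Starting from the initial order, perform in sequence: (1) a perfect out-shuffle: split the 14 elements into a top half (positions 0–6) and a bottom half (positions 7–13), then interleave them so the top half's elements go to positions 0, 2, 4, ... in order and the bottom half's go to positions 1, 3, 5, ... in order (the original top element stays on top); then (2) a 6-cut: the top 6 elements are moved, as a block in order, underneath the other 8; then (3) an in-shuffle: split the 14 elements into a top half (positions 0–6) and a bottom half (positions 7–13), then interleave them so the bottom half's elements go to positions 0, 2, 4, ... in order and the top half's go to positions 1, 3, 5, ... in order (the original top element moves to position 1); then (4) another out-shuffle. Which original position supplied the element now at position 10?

4

Undo the operations in reverse order, starting from position 10:
  undo op 4 (out-shuffle, from top half): 10 ← 5
  undo op 3 (in-shuffle, from top half): 5 ← 2
  undo op 2 (cut 6): 2 ← 8
  undo op 1 (out-shuffle, from top half): 8 ← 4
So the element at position 10 came from original position 4.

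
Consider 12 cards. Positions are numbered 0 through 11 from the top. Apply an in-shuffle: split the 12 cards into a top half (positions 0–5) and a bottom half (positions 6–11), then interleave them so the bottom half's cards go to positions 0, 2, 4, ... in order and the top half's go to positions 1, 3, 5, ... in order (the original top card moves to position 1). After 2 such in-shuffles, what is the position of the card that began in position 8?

9

Track the card's position through each in-shuffle:
8 → 4 → 9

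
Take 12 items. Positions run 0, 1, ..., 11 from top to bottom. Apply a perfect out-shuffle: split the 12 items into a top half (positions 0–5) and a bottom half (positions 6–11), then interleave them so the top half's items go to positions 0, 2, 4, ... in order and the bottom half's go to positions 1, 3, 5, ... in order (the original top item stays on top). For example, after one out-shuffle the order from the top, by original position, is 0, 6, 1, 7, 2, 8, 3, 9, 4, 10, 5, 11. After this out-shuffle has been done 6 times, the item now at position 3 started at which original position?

Work backwards from position 3, undoing one out-shuffle at a time:
3 ← 7 ← 9 ← 10 ← 5 ← 8 ← 4
So the item now at position 3 started at position 4.

4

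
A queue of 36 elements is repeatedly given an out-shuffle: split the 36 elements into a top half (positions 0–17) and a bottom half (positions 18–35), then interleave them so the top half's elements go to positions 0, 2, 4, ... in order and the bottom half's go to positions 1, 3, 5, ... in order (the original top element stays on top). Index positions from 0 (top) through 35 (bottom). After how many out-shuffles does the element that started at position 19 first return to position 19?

12

Follow position 19 under repeated out-shuffles:
19 → 3 → 6 → 12 → 24 → 13 → 26 → 17 → 34 → 33 → 31 → 27 → 19
It first returns after 12 out-shuffles.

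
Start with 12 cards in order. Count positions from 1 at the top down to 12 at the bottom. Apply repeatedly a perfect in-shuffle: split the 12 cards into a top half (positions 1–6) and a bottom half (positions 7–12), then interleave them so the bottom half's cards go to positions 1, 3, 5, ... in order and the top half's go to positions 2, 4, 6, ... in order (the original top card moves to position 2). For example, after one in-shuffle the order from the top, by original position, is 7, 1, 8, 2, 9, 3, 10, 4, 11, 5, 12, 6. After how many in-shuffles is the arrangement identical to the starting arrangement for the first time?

12

The in-shuffle permutes the 12 positions with cycle lengths [12].
Every card is home exactly when every cycle has completed a whole number of laps, i.e. after lcm(12) = 12 in-shuffles.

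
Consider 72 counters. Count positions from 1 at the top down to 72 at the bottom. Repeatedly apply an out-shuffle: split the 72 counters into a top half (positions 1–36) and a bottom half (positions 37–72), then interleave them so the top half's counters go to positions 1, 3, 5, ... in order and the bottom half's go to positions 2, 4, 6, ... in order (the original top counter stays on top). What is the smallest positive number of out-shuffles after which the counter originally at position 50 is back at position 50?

Follow position 50 under repeated out-shuffles:
50 → 28 → 55 → 38 → 4 → 7 → 13 → 25 → ... → 50 (length 35)
It first returns after 35 out-shuffles.

35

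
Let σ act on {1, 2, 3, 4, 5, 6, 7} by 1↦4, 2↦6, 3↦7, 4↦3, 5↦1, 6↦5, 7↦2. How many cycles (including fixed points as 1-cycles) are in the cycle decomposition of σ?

Cycle decomposition: (1 4 3 7 2 6 5).
1 cycle.

1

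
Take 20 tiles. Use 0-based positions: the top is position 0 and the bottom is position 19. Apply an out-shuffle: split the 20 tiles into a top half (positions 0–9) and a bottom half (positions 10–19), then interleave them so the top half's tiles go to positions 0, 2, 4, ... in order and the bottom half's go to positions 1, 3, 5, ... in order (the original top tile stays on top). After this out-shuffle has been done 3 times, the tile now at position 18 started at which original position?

7

Work backwards from position 18, undoing one out-shuffle at a time:
18 ← 9 ← 14 ← 7
So the tile now at position 18 started at position 7.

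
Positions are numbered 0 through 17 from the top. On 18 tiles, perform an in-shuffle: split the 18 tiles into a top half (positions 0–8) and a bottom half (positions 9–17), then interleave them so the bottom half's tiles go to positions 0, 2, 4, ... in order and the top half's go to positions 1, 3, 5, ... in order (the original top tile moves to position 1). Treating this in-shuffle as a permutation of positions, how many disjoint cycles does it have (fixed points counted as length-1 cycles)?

1

Trace each unvisited position around until it returns:
(0 1 3 7 15 12 ... len 18)
1 cycle in total.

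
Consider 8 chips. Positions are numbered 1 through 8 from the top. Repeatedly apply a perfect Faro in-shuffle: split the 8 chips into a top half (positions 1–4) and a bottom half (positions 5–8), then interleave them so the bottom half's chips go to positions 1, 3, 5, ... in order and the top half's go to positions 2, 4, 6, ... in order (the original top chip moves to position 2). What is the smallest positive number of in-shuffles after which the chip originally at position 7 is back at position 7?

Follow position 7 under repeated in-shuffles:
7 → 5 → 1 → 2 → 4 → 8 → 7
It first returns after 6 in-shuffles.

6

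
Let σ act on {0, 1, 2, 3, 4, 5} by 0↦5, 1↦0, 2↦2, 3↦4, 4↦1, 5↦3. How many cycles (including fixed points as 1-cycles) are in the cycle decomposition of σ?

2

Cycle decomposition: (0 5 3 4 1) (2).
2 cycles.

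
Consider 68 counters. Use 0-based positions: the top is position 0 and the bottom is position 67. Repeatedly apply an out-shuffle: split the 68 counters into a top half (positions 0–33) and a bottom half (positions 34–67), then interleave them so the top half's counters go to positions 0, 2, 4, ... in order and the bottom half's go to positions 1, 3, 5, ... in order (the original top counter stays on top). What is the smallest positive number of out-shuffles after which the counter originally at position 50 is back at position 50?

66

Follow position 50 under repeated out-shuffles:
50 → 33 → 66 → 65 → 63 → 59 → 51 → 35 → ... → 50 (length 66)
It first returns after 66 out-shuffles.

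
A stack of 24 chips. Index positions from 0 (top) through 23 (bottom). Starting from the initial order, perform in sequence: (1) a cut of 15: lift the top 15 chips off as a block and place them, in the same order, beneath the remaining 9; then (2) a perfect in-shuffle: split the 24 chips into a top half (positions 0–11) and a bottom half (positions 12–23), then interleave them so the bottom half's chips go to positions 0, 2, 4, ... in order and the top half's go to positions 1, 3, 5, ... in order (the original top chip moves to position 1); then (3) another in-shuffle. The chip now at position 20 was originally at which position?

14

Undo the operations in reverse order, starting from position 20:
  undo op 3 (in-shuffle, from bottom half): 20 ← 22
  undo op 2 (in-shuffle, from bottom half): 22 ← 23
  undo op 1 (cut 15): 23 ← 14
So the chip at position 20 came from original position 14.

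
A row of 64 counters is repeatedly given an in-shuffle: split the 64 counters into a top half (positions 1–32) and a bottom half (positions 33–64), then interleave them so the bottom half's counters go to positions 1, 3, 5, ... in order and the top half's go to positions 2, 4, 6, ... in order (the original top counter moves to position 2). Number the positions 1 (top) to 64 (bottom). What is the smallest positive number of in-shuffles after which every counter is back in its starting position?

12

The in-shuffle permutes the 64 positions with cycle lengths [4, 12, 12, 12, 12, 12].
Every counter is home exactly when every cycle has completed a whole number of laps, i.e. after lcm(4, 12) = 12 in-shuffles.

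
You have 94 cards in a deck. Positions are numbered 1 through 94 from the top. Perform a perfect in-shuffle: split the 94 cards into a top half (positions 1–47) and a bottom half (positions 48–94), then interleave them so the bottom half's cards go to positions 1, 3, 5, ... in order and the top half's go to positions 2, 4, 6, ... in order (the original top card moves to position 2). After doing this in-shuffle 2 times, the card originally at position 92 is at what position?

Track the card's position through each in-shuffle:
92 → 89 → 83

83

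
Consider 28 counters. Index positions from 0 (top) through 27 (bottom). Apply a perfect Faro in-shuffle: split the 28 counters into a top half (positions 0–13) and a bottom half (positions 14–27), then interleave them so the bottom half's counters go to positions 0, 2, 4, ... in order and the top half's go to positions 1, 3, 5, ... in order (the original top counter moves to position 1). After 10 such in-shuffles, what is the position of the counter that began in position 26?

10

Track the counter's position through each in-shuffle:
26 → 24 → 20 → 12 → 25 → 22 → 16 → 4 → 9 → 19 → 10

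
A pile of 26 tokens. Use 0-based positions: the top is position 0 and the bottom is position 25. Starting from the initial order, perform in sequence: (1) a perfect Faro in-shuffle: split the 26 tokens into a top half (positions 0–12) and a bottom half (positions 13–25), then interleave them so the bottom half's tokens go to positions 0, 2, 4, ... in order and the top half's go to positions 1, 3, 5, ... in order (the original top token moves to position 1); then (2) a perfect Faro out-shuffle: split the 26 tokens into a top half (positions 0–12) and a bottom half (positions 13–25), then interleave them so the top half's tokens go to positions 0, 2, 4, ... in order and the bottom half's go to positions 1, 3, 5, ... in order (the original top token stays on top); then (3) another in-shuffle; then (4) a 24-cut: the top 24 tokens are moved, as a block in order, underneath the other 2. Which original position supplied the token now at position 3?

Undo the operations in reverse order, starting from position 3:
  undo op 4 (cut 24): 3 ← 1
  undo op 3 (in-shuffle, from top half): 1 ← 0
  undo op 2 (out-shuffle, from top half): 0 ← 0
  undo op 1 (in-shuffle, from bottom half): 0 ← 13
So the token at position 3 came from original position 13.

13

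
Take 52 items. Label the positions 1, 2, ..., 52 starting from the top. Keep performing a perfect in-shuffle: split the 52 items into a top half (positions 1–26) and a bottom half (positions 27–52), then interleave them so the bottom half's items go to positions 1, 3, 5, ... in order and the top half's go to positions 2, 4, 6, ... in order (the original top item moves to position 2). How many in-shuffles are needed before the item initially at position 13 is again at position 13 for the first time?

52

Follow position 13 under repeated in-shuffles:
13 → 26 → 52 → 51 → 49 → 45 → 37 → 21 → ... → 13 (length 52)
It first returns after 52 in-shuffles.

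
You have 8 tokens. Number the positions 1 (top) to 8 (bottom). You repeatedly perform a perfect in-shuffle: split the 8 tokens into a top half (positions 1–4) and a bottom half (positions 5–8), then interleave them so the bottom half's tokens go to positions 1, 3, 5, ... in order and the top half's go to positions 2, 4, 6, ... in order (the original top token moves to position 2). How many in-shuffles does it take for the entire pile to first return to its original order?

The in-shuffle permutes the 8 positions with cycle lengths [2, 6].
Every token is home exactly when every cycle has completed a whole number of laps, i.e. after lcm(2, 6) = 6 in-shuffles.

6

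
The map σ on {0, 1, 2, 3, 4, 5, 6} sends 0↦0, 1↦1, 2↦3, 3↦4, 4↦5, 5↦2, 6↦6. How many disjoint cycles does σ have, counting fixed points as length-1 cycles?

Cycle decomposition: (0) (1) (2 3 4 5) (6).
4 cycles.

4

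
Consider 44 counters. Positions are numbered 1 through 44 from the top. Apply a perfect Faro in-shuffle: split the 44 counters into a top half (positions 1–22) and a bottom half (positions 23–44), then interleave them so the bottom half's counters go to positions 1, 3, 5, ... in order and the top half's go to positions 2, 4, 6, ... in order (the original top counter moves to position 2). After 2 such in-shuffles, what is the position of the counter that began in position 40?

Track the counter's position through each in-shuffle:
40 → 35 → 25

25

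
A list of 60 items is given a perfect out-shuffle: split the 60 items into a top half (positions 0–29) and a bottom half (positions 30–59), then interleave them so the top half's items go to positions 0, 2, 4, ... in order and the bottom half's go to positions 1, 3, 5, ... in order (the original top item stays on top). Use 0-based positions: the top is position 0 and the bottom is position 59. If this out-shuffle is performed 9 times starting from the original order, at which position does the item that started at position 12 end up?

Track the item's position through each out-shuffle:
12 → 24 → 48 → 37 → 15 → 30 → 1 → 2 → 4 → 8

8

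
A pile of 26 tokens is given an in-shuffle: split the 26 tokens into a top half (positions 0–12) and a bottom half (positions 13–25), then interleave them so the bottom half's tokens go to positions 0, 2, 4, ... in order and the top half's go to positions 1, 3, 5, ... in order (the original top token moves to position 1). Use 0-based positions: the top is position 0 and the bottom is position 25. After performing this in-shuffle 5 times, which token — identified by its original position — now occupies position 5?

11

Work backwards from position 5, undoing one in-shuffle at a time:
5 ← 2 ← 14 ← 20 ← 23 ← 11
So the token now at position 5 started at position 11.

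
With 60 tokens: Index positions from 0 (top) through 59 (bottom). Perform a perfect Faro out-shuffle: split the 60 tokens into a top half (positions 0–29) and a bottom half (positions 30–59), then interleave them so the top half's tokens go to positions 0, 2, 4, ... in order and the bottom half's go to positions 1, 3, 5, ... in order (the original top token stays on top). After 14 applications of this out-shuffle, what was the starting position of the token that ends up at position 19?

35

Work backwards from position 19, undoing one out-shuffle at a time:
19 ← 39 ← 49 ← 54 ← 27 ← ... ← 35 (14 steps).
So the token now at position 19 started at position 35.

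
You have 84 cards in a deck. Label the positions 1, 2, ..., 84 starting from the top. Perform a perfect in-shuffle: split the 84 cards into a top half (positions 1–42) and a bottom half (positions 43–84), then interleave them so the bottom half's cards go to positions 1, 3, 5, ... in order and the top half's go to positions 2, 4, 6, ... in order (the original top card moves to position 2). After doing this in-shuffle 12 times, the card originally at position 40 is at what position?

45

Track the card's position through each in-shuffle:
40 → 80 → 75 → 65 → 45 → 5 → 10 → 20 → 40 → 80 → 75 → 65 → 45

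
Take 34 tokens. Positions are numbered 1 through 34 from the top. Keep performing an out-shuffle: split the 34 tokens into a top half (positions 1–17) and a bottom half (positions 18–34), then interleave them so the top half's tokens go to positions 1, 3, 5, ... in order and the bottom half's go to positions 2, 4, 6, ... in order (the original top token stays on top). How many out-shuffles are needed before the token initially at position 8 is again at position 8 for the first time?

Follow position 8 under repeated out-shuffles:
8 → 15 → 29 → 24 → 14 → 27 → 20 → 6 → 11 → 21 → 8
It first returns after 10 out-shuffles.

10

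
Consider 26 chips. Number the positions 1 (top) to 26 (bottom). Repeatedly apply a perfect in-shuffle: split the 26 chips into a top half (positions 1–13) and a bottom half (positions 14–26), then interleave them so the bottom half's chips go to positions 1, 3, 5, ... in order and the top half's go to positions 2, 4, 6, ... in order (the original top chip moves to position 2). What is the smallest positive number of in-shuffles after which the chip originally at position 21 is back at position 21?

Follow position 21 under repeated in-shuffles:
21 → 15 → 3 → 6 → 12 → 24 → 21
It first returns after 6 in-shuffles.

6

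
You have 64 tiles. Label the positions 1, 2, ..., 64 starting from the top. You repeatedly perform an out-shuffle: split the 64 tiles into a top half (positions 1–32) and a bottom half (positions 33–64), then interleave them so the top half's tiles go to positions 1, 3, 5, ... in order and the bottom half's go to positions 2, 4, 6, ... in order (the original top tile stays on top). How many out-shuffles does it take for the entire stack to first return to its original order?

6

The out-shuffle permutes the 64 positions with cycle lengths [1, 1, 2, 3, 3, 6, 6, 6, 6, 6, 6, 6, 6, 6].
Every tile is home exactly when every cycle has completed a whole number of laps, i.e. after lcm(1, 2, 3, 6) = 6 out-shuffles.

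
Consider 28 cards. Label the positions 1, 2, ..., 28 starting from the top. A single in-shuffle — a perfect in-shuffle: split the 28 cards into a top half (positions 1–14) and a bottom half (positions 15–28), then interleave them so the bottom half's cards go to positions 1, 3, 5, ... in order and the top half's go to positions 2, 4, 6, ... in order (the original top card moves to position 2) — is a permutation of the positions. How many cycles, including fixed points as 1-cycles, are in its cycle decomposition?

1

Trace each unvisited position around until it returns:
(1 2 4 8 16 3 ... len 28)
1 cycle in total.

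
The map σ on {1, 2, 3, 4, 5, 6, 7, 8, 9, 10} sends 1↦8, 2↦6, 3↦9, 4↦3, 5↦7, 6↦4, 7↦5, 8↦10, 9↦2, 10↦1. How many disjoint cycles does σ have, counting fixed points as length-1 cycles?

3

Cycle decomposition: (1 8 10) (2 6 4 3 9) (5 7).
3 cycles.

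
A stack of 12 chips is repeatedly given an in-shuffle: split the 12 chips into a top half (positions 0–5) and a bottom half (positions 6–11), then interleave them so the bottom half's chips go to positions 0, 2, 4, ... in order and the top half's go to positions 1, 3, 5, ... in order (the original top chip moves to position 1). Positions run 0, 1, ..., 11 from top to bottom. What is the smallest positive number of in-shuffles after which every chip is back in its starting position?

12

The in-shuffle permutes the 12 positions with cycle lengths [12].
Every chip is home exactly when every cycle has completed a whole number of laps, i.e. after lcm(12) = 12 in-shuffles.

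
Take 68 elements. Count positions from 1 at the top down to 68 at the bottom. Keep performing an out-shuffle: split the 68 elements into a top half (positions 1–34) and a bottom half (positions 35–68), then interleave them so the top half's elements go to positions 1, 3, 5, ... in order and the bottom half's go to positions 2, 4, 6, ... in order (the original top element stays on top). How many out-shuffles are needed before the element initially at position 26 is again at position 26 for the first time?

66

Follow position 26 under repeated out-shuffles:
26 → 51 → 34 → 67 → 66 → 64 → 60 → 52 → ... → 26 (length 66)
It first returns after 66 out-shuffles.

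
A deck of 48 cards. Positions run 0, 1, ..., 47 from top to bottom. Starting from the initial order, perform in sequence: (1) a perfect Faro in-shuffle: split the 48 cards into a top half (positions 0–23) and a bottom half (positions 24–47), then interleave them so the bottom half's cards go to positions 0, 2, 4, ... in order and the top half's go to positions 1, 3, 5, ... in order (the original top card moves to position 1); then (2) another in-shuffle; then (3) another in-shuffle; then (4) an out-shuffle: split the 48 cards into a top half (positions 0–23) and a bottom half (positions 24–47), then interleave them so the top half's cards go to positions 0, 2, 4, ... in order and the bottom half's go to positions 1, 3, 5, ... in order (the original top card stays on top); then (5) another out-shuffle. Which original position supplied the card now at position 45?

2

Undo the operations in reverse order, starting from position 45:
  undo op 5 (out-shuffle, from bottom half): 45 ← 46
  undo op 4 (out-shuffle, from top half): 46 ← 23
  undo op 3 (in-shuffle, from top half): 23 ← 11
  undo op 2 (in-shuffle, from top half): 11 ← 5
  undo op 1 (in-shuffle, from top half): 5 ← 2
So the card at position 45 came from original position 2.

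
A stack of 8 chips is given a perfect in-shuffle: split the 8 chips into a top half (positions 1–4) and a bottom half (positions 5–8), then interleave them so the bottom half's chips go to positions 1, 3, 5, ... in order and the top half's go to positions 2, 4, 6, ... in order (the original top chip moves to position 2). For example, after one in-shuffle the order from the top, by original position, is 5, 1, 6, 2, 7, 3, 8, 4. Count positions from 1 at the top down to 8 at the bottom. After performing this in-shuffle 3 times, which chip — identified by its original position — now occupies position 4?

Work backwards from position 4, undoing one in-shuffle at a time:
4 ← 2 ← 1 ← 5
So the chip now at position 4 started at position 5.

5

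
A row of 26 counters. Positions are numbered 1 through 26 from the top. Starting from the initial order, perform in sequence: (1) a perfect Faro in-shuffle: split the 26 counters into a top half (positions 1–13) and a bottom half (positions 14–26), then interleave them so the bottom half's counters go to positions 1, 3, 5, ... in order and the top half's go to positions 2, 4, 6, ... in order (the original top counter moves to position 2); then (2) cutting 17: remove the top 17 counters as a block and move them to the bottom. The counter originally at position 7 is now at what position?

23

Track the counter from position 7 forward through each operation:
  after op 1 (in-shuffle): 7 → 14
  after op 2 (cut 17): 14 → 23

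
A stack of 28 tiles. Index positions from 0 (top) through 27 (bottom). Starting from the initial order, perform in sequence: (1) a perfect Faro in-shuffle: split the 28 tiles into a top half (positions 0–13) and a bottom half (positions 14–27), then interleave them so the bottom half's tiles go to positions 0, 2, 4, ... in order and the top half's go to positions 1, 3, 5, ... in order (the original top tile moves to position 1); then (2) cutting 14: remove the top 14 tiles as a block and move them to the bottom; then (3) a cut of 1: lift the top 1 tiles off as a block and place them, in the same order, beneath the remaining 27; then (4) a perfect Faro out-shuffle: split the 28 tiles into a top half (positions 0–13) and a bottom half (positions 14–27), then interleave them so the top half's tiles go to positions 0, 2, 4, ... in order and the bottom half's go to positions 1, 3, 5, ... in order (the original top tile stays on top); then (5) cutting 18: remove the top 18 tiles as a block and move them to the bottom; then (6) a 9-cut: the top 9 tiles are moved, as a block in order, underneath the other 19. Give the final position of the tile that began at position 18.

Track the tile from position 18 forward through each operation:
  after op 1 (in-shuffle): 18 → 8
  after op 2 (cut 14): 8 → 22
  after op 3 (cut 1): 22 → 21
  after op 4 (out-shuffle): 21 → 15
  after op 5 (cut 18): 15 → 25
  after op 6 (cut 9): 25 → 16

16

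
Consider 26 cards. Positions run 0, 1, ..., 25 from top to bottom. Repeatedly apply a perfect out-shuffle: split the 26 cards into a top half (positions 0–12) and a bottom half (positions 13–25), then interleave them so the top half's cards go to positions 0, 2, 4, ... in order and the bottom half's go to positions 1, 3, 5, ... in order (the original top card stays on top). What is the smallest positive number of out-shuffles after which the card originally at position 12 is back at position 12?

Follow position 12 under repeated out-shuffles:
12 → 24 → 23 → 21 → 17 → 9 → 18 → 11 → 22 → 19 → 13 → 1 → 2 → 4 → 8 → 16 → 7 → 14 → 3 → 6 → 12
It first returns after 20 out-shuffles.

20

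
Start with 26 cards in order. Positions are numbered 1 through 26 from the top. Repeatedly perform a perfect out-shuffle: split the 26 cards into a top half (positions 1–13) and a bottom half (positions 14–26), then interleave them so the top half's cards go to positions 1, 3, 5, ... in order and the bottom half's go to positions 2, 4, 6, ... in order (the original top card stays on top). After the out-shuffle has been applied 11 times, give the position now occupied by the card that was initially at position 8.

Track the card's position through each out-shuffle:
8 → 15 → 4 → 7 → 13 → 25 → 24 → 22 → 18 → 10 → 19 → 12

12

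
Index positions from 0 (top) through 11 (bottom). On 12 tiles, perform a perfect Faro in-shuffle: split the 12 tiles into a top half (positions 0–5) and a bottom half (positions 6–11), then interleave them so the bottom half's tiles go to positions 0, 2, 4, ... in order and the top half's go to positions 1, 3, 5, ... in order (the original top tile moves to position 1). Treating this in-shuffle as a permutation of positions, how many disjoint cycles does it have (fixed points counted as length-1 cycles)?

1

Trace each unvisited position around until it returns:
(0 1 3 7 2 5 ... len 12)
1 cycle in total.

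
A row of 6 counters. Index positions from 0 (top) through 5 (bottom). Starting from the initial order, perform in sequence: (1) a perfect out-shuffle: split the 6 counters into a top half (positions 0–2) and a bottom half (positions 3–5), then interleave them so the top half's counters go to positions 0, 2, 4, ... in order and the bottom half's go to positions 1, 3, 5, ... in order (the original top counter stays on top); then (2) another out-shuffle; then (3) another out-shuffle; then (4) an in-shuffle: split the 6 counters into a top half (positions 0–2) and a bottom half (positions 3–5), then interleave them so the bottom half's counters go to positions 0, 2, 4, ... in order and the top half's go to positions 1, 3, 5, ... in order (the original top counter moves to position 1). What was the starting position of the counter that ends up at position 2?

3

Undo the operations in reverse order, starting from position 2:
  undo op 4 (in-shuffle, from bottom half): 2 ← 4
  undo op 3 (out-shuffle, from top half): 4 ← 2
  undo op 2 (out-shuffle, from top half): 2 ← 1
  undo op 1 (out-shuffle, from bottom half): 1 ← 3
So the counter at position 2 came from original position 3.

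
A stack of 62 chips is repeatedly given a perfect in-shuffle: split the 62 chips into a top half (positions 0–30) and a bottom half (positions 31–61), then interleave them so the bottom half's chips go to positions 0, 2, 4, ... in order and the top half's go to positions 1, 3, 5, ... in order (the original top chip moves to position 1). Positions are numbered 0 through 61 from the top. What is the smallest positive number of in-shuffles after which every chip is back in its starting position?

6

The in-shuffle permutes the 62 positions with cycle lengths [2, 3, 3, 6, 6, 6, 6, 6, 6, 6, 6, 6].
Every chip is home exactly when every cycle has completed a whole number of laps, i.e. after lcm(2, 3, 6) = 6 in-shuffles.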